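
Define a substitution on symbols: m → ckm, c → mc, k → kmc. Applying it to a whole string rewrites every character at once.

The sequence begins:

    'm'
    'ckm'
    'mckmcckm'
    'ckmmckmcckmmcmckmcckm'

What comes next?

Applying the rule to each of the 21 symbols of ckmmckmcckmmcmckmcckm gives the pieces mc kmc ckm ckm mc kmc ckm mc mc kmc ckm ckm mc ckm mc kmc ckm mc mc kmc ckm, which concatenate to the answer.

mckmcckmckmmckmcckmmcmckmcckmckmmcckmmckmcckmmcmckmcckm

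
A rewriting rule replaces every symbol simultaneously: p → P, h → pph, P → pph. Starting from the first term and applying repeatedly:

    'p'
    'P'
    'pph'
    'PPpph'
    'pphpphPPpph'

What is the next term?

PPpphPPpphpphpphPPpph

Apply φ to pphpphPPpph symbol by symbol: p→P, p→P, h→pph, p→P, p→P, h→pph, P→pph, P→pph, p→P, p→P, h→pph; joined: P P pph P P pph pph pph P P pph.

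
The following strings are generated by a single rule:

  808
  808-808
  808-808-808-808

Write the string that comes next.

Each string is two copies of the previous one joined by '-'.
So the next term is two copies of 808-808-808-808 with '-' between the halves.

808-808-808-808-808-808-808-808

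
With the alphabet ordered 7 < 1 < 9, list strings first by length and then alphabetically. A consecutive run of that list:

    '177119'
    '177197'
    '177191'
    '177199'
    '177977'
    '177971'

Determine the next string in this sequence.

177979

The successor of 177971 increments the rightmost position that isn't already 9 and resets every position after it to 7.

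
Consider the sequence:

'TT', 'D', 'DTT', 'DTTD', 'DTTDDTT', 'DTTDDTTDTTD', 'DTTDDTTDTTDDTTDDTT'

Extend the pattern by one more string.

Each term (from the third on) is the previous term followed by the one before it: term 3 = D·TT = DTT.
So term 8 is DTTDDTTDTTDDTTDDTT·DTTDDTTDTTD.

DTTDDTTDTTDDTTDDTTDTTDDTTDTTD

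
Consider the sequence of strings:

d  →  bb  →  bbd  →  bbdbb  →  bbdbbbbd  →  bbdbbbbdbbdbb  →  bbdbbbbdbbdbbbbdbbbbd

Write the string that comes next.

Each term (from the third on) is the previous term followed by the one before it: term 3 = bb·d = bbd.
The next term joins bbdbbbbdbbdbbbbdbbbbd and bbdbbbbdbbdbb.

bbdbbbbdbbdbbbbdbbbbdbbdbbbbdbbdbb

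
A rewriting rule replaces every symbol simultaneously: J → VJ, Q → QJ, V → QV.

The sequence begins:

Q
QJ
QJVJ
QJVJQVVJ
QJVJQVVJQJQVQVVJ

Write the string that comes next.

QJVJQVVJQJQVQVVJQJVJQJQVQJQVQVVJ

Applying the rule to each of the 16 symbols of QJVJQVVJQJQVQVVJ gives the pieces QJ VJ QV VJ QJ QV QV VJ QJ VJ QJ QV QJ QV QV VJ, which concatenate to the answer.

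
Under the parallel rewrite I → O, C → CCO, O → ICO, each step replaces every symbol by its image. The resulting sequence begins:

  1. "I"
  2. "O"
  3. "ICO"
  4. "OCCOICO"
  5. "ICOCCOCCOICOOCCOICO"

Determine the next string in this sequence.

φ(ICOCCOCCOICOOCCOICO) expands symbol-by-symbol to O CCO ICO CCO CCO ICO CCO CCO ICO O CCO ICO ICO CCO CCO ICO O CCO ICO; joining the 19 pieces gives the next term.

OCCOICOCCOCCOICOCCOCCOICOOCCOICOICOCCOCCOICOOCCOICO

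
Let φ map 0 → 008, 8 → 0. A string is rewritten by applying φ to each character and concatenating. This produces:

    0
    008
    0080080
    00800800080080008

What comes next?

Rewriting the 17 symbols of 00800800080080008 one by one yields 008 008 0 008 008 0 008 008 008 0 008 008 0 008 008 008 0; concatenated:

00800800080080008008008000800800080080080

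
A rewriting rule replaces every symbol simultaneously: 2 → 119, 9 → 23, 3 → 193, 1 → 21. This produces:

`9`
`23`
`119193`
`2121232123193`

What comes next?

Rewriting the 13 symbols of 2121232123193 one by one yields 119 21 119 21 119 193 119 21 119 193 21 23 193; concatenated:

1192111921119193119211191932123193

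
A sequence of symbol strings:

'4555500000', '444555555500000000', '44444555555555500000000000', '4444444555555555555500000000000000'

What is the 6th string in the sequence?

Each string has the form 4^{2n-1} 5^{3n+1} 0^{3n+2} (n = 1, 2, …).
For term 6, n = 6, so the run lengths are 11, 19, 20.

44444444444555555555555555555500000000000000000000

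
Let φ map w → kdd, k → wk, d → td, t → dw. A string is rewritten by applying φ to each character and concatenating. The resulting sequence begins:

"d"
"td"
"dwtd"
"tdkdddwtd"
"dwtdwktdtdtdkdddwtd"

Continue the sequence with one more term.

tdkdddwtdkddwkdwtddwtddwtdwktdtdtdkdddwtd

Replace each of the 19 characters of dwtdwktdtdtdkdddwtd in place — td kdd dw td kdd wk dw td dw td dw td wk td td td kdd dw td — and concatenate.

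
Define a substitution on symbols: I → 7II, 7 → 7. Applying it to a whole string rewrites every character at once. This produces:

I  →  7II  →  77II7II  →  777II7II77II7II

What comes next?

7777II7II77II7II777II7II77II7II

φ(777II7II77II7II) expands symbol-by-symbol to 7 7 7 7II 7II 7 7II 7II 7 7 7II 7II 7 7II 7II; joining the 15 pieces gives the next term.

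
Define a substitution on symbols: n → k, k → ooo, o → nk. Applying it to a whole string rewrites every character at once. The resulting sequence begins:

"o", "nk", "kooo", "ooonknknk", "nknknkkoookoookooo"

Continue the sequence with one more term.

koookoookoooooonknknkooonknknkooonknknk

Replace each of the 18 characters of nknknkkoookoookooo in place — k ooo k ooo k ooo ooo nk nk nk ooo nk nk nk ooo nk nk nk — and concatenate.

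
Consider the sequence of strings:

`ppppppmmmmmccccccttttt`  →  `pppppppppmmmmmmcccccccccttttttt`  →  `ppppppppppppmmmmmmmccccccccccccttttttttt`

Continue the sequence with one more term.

pppppppppppppppmmmmmmmmcccccccccccccccttttttttttt

Each string has the form p^{3n} m^{n+3} c^{3n} t^{2n+1}, where the shown terms are n = 2, 3, 4.
For the next term, n = 5, so the run lengths are 15, 8, 15, 11.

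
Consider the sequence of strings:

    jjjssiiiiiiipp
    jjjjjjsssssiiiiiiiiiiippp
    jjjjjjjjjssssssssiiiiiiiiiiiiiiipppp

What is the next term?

jjjjjjjjjjjjsssssssssssiiiiiiiiiiiiiiiiiiippppp

Term n consists of 3n j's, followed by 3n-1 s's, followed by 4n+3 i's, followed by n+1 p's (n = 1, 2, …).
At n = 4 the blocks have lengths 12, 11, 19, 5.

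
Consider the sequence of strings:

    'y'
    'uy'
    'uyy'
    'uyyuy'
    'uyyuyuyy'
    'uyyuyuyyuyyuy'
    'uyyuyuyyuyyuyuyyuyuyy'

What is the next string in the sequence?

uyyuyuyyuyyuyuyyuyuyyuyyuyuyyuyyuy

Each term (from the third on) is the previous term followed by the one before it: term 3 = uy·y = uyy.
The next term joins uyyuyuyyuyyuyuyyuyuyy and uyyuyuyyuyyuy.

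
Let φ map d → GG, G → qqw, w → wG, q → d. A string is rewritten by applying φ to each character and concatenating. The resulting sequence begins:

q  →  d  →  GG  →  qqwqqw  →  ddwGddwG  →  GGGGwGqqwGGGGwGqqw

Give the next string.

Rewriting the 18 symbols of GGGGwGqqwGGGGwGqqw one by one yields qqw qqw qqw qqw wG qqw d d wG qqw qqw qqw qqw wG qqw d d wG; concatenated:

qqwqqwqqwqqwwGqqwddwGqqwqqwqqwqqwwGqqwddwG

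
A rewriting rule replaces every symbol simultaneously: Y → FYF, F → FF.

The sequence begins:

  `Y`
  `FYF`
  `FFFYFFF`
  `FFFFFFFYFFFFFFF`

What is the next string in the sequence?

FFFFFFFFFFFFFFFYFFFFFFFFFFFFFFF

Replace each of the 15 characters of FFFFFFFYFFFFFFF in place — FF FF FF FF FF FF FF FYF FF FF FF FF FF FF FF — and concatenate.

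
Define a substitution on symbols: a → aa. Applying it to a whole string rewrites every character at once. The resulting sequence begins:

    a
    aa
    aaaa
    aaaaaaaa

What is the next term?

aaaaaaaaaaaaaaaa

Rewriting each symbol of aaaaaaaa: a→aa, a→aa, a→aa, a→aa, a→aa, a→aa, a→aa, a→aa, which concatenates to aa aa aa aa aa aa aa aa.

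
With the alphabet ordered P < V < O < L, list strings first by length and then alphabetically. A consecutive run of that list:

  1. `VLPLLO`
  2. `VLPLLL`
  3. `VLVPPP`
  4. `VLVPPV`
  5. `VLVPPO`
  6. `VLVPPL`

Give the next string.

VLVPVP

The successor of VLVPPL increments the rightmost position that isn't already L and resets every position after it to P.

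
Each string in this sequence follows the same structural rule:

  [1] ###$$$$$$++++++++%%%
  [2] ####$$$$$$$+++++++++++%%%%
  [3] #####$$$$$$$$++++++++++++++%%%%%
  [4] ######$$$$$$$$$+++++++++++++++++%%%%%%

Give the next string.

#######$$$$$$$$$$++++++++++++++++++++%%%%%%%

Each string has the form #^{n} $^{n+3} +^{3n-1} %^{n}, where the shown terms are n = 3, 4, 5, 6.
Setting n = 7 gives 7, 10, 20, 7 characters in each block.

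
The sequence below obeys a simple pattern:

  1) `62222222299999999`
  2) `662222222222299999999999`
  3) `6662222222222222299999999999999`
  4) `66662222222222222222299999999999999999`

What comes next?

666662222222222222222222299999999999999999999

The n-th term is n-2 6's then 3n-1 2's then 3n-1 9's, where the shown terms are n = 3, 4, 5, 6.
Setting n = 7 gives 5, 20, 20 characters in each block.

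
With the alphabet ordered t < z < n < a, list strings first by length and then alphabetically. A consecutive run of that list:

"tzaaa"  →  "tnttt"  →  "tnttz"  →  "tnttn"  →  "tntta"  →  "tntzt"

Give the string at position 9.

tntza

Advancing 3 positions from tntzt through tntzt → tntzz → tntzn reaches term 9.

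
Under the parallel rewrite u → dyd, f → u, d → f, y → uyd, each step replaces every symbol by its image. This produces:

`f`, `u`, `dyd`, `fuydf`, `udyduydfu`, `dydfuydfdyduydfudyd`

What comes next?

Rewriting the 19 symbols of dydfuydfdyduydfudyd one by one yields f uyd f u dyd uyd f u f uyd f dyd uyd f u dyd f uyd f; concatenated:

fuydfudyduydfufuydfdyduydfudydfuydf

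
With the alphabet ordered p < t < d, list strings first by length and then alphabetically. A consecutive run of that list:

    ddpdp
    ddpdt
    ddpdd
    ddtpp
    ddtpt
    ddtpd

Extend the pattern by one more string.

ddttp

Find the rightmost character of ddtpd below d, bump it to the next letter, and reset everything to its right to p.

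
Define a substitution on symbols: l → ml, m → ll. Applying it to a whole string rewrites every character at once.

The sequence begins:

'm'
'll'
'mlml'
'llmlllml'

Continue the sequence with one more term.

Apply φ to llmlllml symbol by symbol: l→ml, l→ml, m→ll, l→ml, l→ml, l→ml, m→ll, l→ml; joined: ml ml ll ml ml ml ll ml.

mlmlllmlmlmlllml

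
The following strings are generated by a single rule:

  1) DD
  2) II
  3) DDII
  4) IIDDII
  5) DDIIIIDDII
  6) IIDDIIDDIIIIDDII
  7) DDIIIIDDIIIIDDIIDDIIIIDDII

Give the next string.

From term 3 onward, concatenate the second-to-last term with the last: DD·II = DDII, II·DDII = IIDDII, …
Continuing: IIDDIIDDIIIIDDII · DDIIIIDDIIIIDDIIDDIIIIDDII gives term 8.

IIDDIIDDIIIIDDIIDDIIIIDDIIIIDDIIDDIIIIDDII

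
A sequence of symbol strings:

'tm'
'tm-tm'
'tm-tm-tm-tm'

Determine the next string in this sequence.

Every step duplicates the string with '-' between the halves.
Doubling tm-tm-tm-tm with '-' between the halves:

tm-tm-tm-tm-tm-tm-tm-tm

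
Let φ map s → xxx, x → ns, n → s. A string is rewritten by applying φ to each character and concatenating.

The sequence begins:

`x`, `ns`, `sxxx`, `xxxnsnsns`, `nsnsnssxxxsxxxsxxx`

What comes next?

sxxxsxxxsxxxxxxnsnsnsxxxnsnsnsxxxnsnsns

φ(nsnsnssxxxsxxxsxxx) expands symbol-by-symbol to s xxx s xxx s xxx xxx ns ns ns xxx ns ns ns xxx ns ns ns; joining the 18 pieces gives the next term.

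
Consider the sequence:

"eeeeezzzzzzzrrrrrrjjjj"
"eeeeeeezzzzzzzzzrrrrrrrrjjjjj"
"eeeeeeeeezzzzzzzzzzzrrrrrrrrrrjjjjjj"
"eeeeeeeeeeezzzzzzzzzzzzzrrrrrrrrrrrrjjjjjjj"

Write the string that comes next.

Term n consists of 2n-1 e's, followed by 2n+1 z's, followed by 2n r's, followed by n+1 j's, where the shown terms are n = 3, 4, 5, 6.
Setting n = 7 gives 13, 15, 14, 8 characters in each block.

eeeeeeeeeeeeezzzzzzzzzzzzzzzrrrrrrrrrrrrrrjjjjjjjj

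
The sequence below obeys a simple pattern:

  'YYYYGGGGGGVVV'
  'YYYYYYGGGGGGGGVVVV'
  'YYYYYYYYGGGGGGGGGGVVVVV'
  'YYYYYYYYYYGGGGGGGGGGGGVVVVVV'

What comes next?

Each string has the form Y^{2n} G^{2n+2} V^{n+1}, where the shown terms are n = 2, 3, 4, 5.
At n = 6 the blocks have lengths 12, 14, 7.

YYYYYYYYYYYYGGGGGGGGGGGGGGVVVVVVV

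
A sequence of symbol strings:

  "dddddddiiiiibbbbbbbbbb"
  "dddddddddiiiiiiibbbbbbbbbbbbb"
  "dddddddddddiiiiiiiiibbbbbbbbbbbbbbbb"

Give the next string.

dddddddddddddiiiiiiiiiiibbbbbbbbbbbbbbbbbbb

The n-th term is 2n+1 d's then 2n-1 i's then 3n+1 b's, where the shown terms are n = 3, 4, 5.
For the next term, n = 6, so the run lengths are 13, 11, 19.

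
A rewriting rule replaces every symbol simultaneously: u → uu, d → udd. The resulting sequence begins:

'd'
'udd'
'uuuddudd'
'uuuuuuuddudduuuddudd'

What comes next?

Rewriting the 20 symbols of uuuuuuuddudduuuddudd one by one yields uu uu uu uu uu uu uu udd udd uu udd udd uu uu uu udd udd uu udd udd; concatenated:

uuuuuuuuuuuuuuuddudduuuddudduuuuuuuddudduuuddudd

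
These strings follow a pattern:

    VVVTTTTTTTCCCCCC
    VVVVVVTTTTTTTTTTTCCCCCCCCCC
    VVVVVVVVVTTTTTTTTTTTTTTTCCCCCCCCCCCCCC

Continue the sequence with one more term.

Reading off run lengths: V runs 3, 6, 9; T runs 7, 11, 15; C runs 6, 10, 14 — each is linear in n (n = 1, 2, …).
For the next term, n = 4, so the run lengths are 12, 19, 18.

VVVVVVVVVVVVTTTTTTTTTTTTTTTTTTTCCCCCCCCCCCCCCCCCC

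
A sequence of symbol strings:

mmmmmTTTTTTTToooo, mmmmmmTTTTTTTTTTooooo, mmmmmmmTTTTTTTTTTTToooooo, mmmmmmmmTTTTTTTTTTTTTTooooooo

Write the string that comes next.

mmmmmmmmmTTTTTTTTTTTTTTTToooooooo

Term n consists of n+2 m's, followed by 2n+2 T's, followed by n+1 o's, where the shown terms are n = 3, 4, 5, 6.
For the next term, n = 7, so the run lengths are 9, 16, 8.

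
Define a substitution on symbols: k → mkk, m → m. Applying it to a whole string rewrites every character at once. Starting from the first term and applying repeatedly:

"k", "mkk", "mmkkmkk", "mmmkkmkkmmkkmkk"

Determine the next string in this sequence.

Applying the rule to each of the 15 symbols of mmmkkmkkmmkkmkk gives the pieces m m m mkk mkk m mkk mkk m m mkk mkk m mkk mkk, which concatenate to the answer.

mmmmkkmkkmmkkmkkmmmkkmkkmmkkmkk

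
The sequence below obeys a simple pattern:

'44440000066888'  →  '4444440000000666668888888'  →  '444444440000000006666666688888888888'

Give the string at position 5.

The n-th term is 2n+2 4's then 2n+3 0's then 3n-1 6's then 4n-1 8's (n = 1, 2, …).
Setting n = 5 gives 12, 13, 14, 19 characters in each block.

4444444444440000000000000666666666666668888888888888888888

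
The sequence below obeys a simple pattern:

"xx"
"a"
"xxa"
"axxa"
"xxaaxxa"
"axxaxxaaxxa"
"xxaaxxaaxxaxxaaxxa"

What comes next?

axxaxxaaxxaxxaaxxaaxxaxxaaxxa

This is a Fibonacci-style word recurrence s(k) = s(k−2)·s(k−1): e.g. xx·a = xxa.
So term 8 is axxaxxaaxxa·xxaaxxaaxxaxxaaxxa.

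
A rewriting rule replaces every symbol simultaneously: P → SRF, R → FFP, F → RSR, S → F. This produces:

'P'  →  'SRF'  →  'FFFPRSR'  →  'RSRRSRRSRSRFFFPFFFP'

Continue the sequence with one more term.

Replace each of the 19 characters of RSRRSRRSRSRFFFPFFFP in place — FFP F FFP FFP F FFP FFP F FFP F FFP RSR RSR RSR SRF RSR RSR RSR SRF — and concatenate.

FFPFFFPFFPFFFPFFPFFFPFFFPRSRRSRRSRSRFRSRRSRRSRSRF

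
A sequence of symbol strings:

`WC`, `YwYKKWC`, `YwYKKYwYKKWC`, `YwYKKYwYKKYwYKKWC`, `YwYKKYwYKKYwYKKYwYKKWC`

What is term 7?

The strings grow by a fixed prefix YwYKK each time.
From YwYKKYwYKKYwYKKYwYKKWC, 2 further steps: YwYKKYwYKKYwYKKYwYKKWC → YwYKKYwYKKYwYKKYwYKKYwYKKWC → (answer).

YwYKKYwYKKYwYKKYwYKKYwYKKYwYKKWC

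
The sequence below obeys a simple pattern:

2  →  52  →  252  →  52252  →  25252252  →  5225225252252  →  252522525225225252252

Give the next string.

Each term (from the third on) is the two preceding terms concatenated in order: term 3 = 2·52 = 252.
The next term joins 5225225252252 and 252522525225225252252.

5225225252252252522525225225252252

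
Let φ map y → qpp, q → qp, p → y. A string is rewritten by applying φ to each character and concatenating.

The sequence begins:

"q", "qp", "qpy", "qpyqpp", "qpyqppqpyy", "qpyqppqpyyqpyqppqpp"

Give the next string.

qpyqppqpyyqpyqppqppqpyqppqpyyqpyy

Applying the rule to each of the 19 symbols of qpyqppqpyyqpyqppqpp gives the pieces qp y qpp qp y y qp y qpp qpp qp y qpp qp y y qp y y, which concatenate to the answer.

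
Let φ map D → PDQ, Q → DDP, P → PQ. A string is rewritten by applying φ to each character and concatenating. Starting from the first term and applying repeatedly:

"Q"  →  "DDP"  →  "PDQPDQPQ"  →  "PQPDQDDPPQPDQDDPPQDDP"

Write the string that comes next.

PQDDPPQPDQDDPPDQPDQPQPQDDPPQPDQDDPPDQPDQPQPQDDPPDQPDQPQ

Applying the rule to each of the 21 symbols of PQPDQDDPPQPDQDDPPQDDP gives the pieces PQ DDP PQ PDQ DDP PDQ PDQ PQ PQ DDP PQ PDQ DDP PDQ PDQ PQ PQ DDP PDQ PDQ PQ, which concatenate to the answer.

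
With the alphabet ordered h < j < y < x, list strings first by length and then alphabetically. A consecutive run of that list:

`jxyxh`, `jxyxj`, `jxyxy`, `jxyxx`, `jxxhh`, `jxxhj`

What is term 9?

Stepping forward 3 times from jxxhj: jxxhj → jxxhy → jxxhx, then the target.

jxxjh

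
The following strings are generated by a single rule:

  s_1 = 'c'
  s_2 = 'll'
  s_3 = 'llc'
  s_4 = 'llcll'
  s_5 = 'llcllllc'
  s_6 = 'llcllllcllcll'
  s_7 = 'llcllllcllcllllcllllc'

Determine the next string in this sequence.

llcllllcllcllllcllllcllcllllcllcll

From term 3 onward, concatenate the last term with the second-to-last: ll·c = llc, llc·ll = llcll, …
The next term joins llcllllcllcllllcllllc and llcllllcllcll.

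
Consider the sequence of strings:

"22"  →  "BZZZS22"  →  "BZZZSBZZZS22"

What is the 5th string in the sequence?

The strings grow by a fixed prefix BZZZS each time.
From BZZZSBZZZS22, 2 further steps: BZZZSBZZZS22 → BZZZSBZZZSBZZZS22 → (answer).

BZZZSBZZZSBZZZSBZZZS22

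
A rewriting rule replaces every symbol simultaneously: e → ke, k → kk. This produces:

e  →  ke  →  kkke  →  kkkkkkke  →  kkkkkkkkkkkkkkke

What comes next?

kkkkkkkkkkkkkkkkkkkkkkkkkkkkkkke

Replace each of the 16 characters of kkkkkkkkkkkkkkke in place — kk kk kk kk kk kk kk kk kk kk kk kk kk kk kk ke — and concatenate.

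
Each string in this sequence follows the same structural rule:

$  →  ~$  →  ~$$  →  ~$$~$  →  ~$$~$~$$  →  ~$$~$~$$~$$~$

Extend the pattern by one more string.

This is a Fibonacci-style word recurrence s(k) = s(k−1)·s(k−2): e.g. ~$·$ = ~$$.
The next term joins ~$$~$~$$~$$~$ and ~$$~$~$$.

~$$~$~$$~$$~$~$$~$~$$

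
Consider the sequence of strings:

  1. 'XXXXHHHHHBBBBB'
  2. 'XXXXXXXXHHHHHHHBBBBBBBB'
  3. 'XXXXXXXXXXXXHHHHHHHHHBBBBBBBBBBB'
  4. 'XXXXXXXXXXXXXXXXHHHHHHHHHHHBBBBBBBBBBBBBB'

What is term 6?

XXXXXXXXXXXXXXXXXXXXXXXXHHHHHHHHHHHHHHHBBBBBBBBBBBBBBBBBBBB

Reading off run lengths: X runs 4, 8, 12, 16; H runs 5, 7, 9, 11; B runs 5, 8, 11, 14 — each is linear in n (n = 1, 2, …).
For term 6, n = 6, so the run lengths are 24, 15, 20.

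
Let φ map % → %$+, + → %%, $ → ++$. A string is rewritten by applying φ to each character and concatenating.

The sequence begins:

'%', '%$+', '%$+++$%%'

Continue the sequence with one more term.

%$+++$%%%%%%++$%$+%$+

Expanding %$+++$%%: %→%$+, $→++$, +→%%, +→%%, +→%%, $→++$, %→%$+, %→%$+. Concatenated: %$+ ++$ %% %% %% ++$ %$+ %$+.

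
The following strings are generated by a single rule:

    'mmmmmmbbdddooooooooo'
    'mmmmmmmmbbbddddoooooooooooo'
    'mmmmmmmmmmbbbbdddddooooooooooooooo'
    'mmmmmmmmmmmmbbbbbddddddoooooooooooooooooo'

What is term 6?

mmmmmmmmmmmmmmmmbbbbbbbddddddddoooooooooooooooooooooooo

The n-th term is 2n m's then n-1 b's then n d's then 3n o's, where the shown terms are n = 3, 4, 5, 6.
For term 6, n = 8, so the run lengths are 16, 7, 8, 24.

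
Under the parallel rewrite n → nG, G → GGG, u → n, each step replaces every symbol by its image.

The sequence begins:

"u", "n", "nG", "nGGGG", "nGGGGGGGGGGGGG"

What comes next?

nGGGGGGGGGGGGGGGGGGGGGGGGGGGGGGGGGGGGGGGG

φ(nGGGGGGGGGGGGG) expands symbol-by-symbol to nG GGG GGG GGG GGG GGG GGG GGG GGG GGG GGG GGG GGG GGG; joining the 14 pieces gives the next term.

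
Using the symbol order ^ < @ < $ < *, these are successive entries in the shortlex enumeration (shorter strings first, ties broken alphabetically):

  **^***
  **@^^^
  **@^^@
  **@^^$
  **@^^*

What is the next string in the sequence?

**@^@^

Treat **@^^* as a base-4 numeral over the given alphabet and add one, carrying through any trailing *'s.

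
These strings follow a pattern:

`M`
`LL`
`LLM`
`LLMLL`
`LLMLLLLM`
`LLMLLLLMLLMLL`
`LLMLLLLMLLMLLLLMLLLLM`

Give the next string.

This is a Fibonacci-style word recurrence s(k) = s(k−1)·s(k−2): e.g. LL·M = LLM.
The next term joins LLMLLLLMLLMLLLLMLLLLM and LLMLLLLMLLMLL.

LLMLLLLMLLMLLLLMLLLLMLLMLLLLMLLMLL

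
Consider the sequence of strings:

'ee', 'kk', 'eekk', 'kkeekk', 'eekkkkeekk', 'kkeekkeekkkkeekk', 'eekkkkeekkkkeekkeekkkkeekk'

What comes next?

kkeekkeekkkkeekkeekkkkeekkkkeekkeekkkkeekk

Each term (from the third on) is the two preceding terms concatenated in order: term 3 = ee·kk = eekk.
The next term joins kkeekkeekkkkeekk and eekkkkeekkkkeekkeekkkkeekk.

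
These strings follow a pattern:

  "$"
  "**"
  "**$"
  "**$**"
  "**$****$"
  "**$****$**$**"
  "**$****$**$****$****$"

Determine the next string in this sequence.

This is a Fibonacci-style word recurrence s(k) = s(k−1)·s(k−2): e.g. **·$ = **$.
The next term joins **$****$**$****$****$ and **$****$**$**.

**$****$**$****$****$**$****$**$**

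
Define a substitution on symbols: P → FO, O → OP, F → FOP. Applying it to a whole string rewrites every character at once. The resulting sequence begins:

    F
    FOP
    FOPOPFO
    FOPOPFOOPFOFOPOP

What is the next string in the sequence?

Rewriting the 16 symbols of FOPOPFOOPFOFOPOP one by one yields FOP OP FO OP FO FOP OP OP FO FOP OP FOP OP FO OP FO; concatenated:

FOPOPFOOPFOFOPOPOPFOFOPOPFOPOPFOOPFO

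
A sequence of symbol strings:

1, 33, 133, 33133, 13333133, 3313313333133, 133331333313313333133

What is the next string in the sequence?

From term 3 onward, concatenate the second-to-last term with the last: 1·33 = 133, 33·133 = 33133, …
So term 8 is 3313313333133·133331333313313333133.

3313313333133133331333313313333133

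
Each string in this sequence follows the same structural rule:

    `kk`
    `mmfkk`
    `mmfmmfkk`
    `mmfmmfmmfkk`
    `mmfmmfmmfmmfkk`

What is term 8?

The strings grow by a fixed prefix mmf each time.
From mmfmmfmmfmmfkk, 3 further steps: mmfmmfmmfmmfkk → mmfmmfmmfmmfmmfkk → mmfmmfmmfmmfmmfmmfkk → (answer).

mmfmmfmmfmmfmmfmmfmmfkk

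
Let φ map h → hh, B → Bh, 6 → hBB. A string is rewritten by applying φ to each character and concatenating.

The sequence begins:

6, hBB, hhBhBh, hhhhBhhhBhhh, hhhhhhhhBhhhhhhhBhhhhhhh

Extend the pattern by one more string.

Replace each of the 24 characters of hhhhhhhhBhhhhhhhBhhhhhhh in place — hh hh hh hh hh hh hh hh Bh hh hh hh hh hh hh hh Bh hh hh hh hh hh hh hh — and concatenate.

hhhhhhhhhhhhhhhhBhhhhhhhhhhhhhhhBhhhhhhhhhhhhhhh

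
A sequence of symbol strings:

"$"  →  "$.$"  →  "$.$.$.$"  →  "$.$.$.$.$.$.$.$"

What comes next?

$.$.$.$.$.$.$.$.$.$.$.$.$.$.$.$

Every step duplicates the string with '.' between the halves.
One more doubling of $.$.$.$.$.$.$.$ gives the answer.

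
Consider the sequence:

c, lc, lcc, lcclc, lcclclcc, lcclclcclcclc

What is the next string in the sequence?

From term 3 onward, concatenate the last term with the second-to-last: lc·c = lcc, lcc·lc = lcclc, …
The next term joins lcclclcclcclc and lcclclcc.

lcclclcclcclclcclclcc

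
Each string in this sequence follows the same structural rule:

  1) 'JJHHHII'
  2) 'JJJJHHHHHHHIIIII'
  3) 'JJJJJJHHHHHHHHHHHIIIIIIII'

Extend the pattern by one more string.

The n-th term is 2n J's then 4n-1 H's then 3n-1 I's (n = 1, 2, …).
Setting n = 4 gives 8, 15, 11 characters in each block.

JJJJJJJJHHHHHHHHHHHHHHHIIIIIIIIIII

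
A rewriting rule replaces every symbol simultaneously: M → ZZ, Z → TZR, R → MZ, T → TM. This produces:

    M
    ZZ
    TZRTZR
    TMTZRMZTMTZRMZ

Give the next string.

Rewriting the 14 symbols of TMTZRMZTMTZRMZ one by one yields TM ZZ TM TZR MZ ZZ TZR TM ZZ TM TZR MZ ZZ TZR; concatenated:

TMZZTMTZRMZZZTZRTMZZTMTZRMZZZTZR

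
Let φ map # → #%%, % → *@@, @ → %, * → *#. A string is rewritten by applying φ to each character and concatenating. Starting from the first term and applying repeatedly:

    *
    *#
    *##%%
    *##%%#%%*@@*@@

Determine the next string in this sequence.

Replace each of the 14 characters of *##%%#%%*@@*@@ in place — *# #%% #%% *@@ *@@ #%% *@@ *@@ *# % % *# % % — and concatenate.

*##%%#%%*@@*@@#%%*@@*@@*#%%*#%%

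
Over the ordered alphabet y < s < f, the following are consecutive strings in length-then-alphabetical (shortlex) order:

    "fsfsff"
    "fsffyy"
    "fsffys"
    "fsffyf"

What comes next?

The successor of fsffyf increments the rightmost position that isn't already f and resets every position after it to y.

fsffsy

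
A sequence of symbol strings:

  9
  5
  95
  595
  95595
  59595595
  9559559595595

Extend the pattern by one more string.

This is a Fibonacci-style word recurrence s(k) = s(k−2)·s(k−1): e.g. 9·5 = 95.
Continuing: 59595595 · 9559559595595 gives term 8.

595955959559559595595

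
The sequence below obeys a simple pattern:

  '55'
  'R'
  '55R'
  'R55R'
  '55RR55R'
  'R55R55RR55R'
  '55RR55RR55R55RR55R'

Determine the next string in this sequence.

R55R55RR55R55RR55RR55R55RR55R

From term 3 onward, concatenate the second-to-last term with the last: 55·R = 55R, R·55R = R55R, …
So term 8 is R55R55RR55R·55RR55RR55R55RR55R.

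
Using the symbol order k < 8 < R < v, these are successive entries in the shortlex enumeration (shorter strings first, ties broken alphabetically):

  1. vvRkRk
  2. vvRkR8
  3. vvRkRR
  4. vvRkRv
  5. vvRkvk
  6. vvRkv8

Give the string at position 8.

Continuing the enumeration 2 steps past vvRkv8: vvRkv8 → vvRkvR → (answer).

vvRkvv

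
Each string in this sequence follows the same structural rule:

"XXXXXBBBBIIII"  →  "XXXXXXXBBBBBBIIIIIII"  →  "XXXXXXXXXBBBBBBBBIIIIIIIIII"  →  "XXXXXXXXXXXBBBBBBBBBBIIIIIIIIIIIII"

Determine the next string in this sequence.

Each string has the form X^{2n+1} B^{2n} I^{3n-2}, where the shown terms are n = 2, 3, 4, 5.
At n = 6 the blocks have lengths 13, 12, 16.

XXXXXXXXXXXXXBBBBBBBBBBBBIIIIIIIIIIIIIIII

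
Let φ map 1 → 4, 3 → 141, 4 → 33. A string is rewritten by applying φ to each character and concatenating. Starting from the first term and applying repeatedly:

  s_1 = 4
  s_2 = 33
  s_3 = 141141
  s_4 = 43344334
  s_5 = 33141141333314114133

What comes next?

1411414334433414114114114143344334141141

Replace each of the 20 characters of 33141141333314114133 in place — 141 141 4 33 4 4 33 4 141 141 141 141 4 33 4 4 33 4 141 141 — and concatenate.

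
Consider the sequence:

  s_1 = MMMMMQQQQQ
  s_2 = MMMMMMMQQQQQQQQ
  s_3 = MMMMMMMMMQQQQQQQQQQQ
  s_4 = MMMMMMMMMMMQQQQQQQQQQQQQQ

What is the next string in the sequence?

The n-th term is 2n+1 M's then 3n-1 Q's, where the shown terms are n = 2, 3, 4, 5.
Setting n = 6 gives 13, 17 characters in each block.

MMMMMMMMMMMMMQQQQQQQQQQQQQQQQQ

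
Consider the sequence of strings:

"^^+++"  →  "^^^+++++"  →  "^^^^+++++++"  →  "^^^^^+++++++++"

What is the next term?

The n-th term is n+1 ^'s then 2n+1 +'s (n = 1, 2, …).
At n = 5 the blocks have lengths 6, 11.

^^^^^^+++++++++++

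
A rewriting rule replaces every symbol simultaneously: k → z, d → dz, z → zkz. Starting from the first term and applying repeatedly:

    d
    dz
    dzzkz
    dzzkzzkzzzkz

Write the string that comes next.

dzzkzzkzzzkzzkzzzkzzkzzkzzzkz

Expanding dzzkzzkzzzkz: d→dz, z→zkz, z→zkz, k→z, z→zkz, z→zkz, k→z, z→zkz, z→zkz, z→zkz, k→z, z→zkz. Concatenated: dz zkz zkz z zkz zkz z zkz zkz zkz z zkz.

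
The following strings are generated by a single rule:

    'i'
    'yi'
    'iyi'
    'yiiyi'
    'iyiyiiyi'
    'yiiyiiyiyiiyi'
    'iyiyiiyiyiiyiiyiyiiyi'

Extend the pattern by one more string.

yiiyiiyiyiiyiiyiyiiyiyiiyiiyiyiiyi

Each term (from the third on) is the two preceding terms concatenated in order: term 3 = i·yi = iyi.
Continuing: yiiyiiyiyiiyi · iyiyiiyiyiiyiiyiyiiyi gives term 8.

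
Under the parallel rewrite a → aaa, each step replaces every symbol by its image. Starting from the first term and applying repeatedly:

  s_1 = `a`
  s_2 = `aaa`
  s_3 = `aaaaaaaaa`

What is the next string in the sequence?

Apply φ to aaaaaaaaa symbol by symbol: a→aaa, a→aaa, a→aaa, a→aaa, a→aaa, a→aaa, a→aaa, a→aaa, a→aaa; joined: aaa aaa aaa aaa aaa aaa aaa aaa aaa.

aaaaaaaaaaaaaaaaaaaaaaaaaaa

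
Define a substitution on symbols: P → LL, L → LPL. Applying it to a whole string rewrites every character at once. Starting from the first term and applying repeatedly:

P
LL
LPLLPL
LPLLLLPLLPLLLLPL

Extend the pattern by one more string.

LPLLLLPLLPLLPLLPLLLLPLLPLLLLPLLPLLPLLPLLLLPL

Replace each of the 16 characters of LPLLLLPLLPLLLLPL in place — LPL LL LPL LPL LPL LPL LL LPL LPL LL LPL LPL LPL LPL LL LPL — and concatenate.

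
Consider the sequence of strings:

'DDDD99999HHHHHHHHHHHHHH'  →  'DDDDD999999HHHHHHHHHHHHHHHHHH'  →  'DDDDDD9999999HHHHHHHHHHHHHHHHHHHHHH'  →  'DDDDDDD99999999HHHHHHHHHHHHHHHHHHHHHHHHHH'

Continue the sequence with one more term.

DDDDDDDD999999999HHHHHHHHHHHHHHHHHHHHHHHHHHHHHH

The n-th term is n+1 D's then n+2 9's then 4n+2 H's, where the shown terms are n = 3, 4, 5, 6.
For the next term, n = 7, so the run lengths are 8, 9, 30.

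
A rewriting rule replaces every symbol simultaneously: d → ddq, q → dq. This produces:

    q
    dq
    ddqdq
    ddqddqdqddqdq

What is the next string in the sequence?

ddqddqdqddqddqdqddqdqddqddqdqddqdq

Replace each of the 13 characters of ddqddqdqddqdq in place — ddq ddq dq ddq ddq dq ddq dq ddq ddq dq ddq dq — and concatenate.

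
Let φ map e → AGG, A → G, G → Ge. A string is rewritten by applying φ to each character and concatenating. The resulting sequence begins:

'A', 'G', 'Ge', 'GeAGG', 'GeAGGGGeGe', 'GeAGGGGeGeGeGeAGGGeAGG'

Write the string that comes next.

Replace each of the 22 characters of GeAGGGGeGeGeGeAGGGeAGG in place — Ge AGG G Ge Ge Ge Ge AGG Ge AGG Ge AGG Ge AGG G Ge Ge Ge AGG G Ge Ge — and concatenate.

GeAGGGGeGeGeGeAGGGeAGGGeAGGGeAGGGGeGeGeAGGGGeGe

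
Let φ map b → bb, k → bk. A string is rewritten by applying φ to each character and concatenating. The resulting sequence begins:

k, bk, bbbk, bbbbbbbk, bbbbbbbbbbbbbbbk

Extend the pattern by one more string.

Rewriting the 16 symbols of bbbbbbbbbbbbbbbk one by one yields bb bb bb bb bb bb bb bb bb bb bb bb bb bb bb bk; concatenated:

bbbbbbbbbbbbbbbbbbbbbbbbbbbbbbbk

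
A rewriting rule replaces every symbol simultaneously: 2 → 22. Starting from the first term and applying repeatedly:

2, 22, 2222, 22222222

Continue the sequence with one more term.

2222222222222222

Rewriting each symbol of 22222222: 2→22, 2→22, 2→22, 2→22, 2→22, 2→22, 2→22, 2→22, which concatenates to 22 22 22 22 22 22 22 22.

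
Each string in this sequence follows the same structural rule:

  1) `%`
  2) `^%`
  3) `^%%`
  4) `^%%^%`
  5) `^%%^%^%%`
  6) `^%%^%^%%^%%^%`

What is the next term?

^%%^%^%%^%%^%^%%^%^%%

From term 3 onward, concatenate the last term with the second-to-last: ^%·% = ^%%, ^%%·^% = ^%%^%, …
Continuing: ^%%^%^%%^%%^% · ^%%^%^%% gives term 7.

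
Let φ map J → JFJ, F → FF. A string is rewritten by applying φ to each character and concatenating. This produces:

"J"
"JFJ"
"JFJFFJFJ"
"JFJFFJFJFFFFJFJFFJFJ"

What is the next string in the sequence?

JFJFFJFJFFFFJFJFFJFJFFFFFFFFJFJFFJFJFFFFJFJFFJFJ

φ(JFJFFJFJFFFFJFJFFJFJ) expands symbol-by-symbol to JFJ FF JFJ FF FF JFJ FF JFJ FF FF FF FF JFJ FF JFJ FF FF JFJ FF JFJ; joining the 20 pieces gives the next term.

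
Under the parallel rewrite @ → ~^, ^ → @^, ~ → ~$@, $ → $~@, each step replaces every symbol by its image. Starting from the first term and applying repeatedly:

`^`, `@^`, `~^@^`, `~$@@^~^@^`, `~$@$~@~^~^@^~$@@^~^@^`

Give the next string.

Rewriting the 21 symbols of ~$@$~@~^~^@^~$@@^~^@^ one by one yields ~$@ $~@ ~^ $~@ ~$@ ~^ ~$@ @^ ~$@ @^ ~^ @^ ~$@ $~@ ~^ ~^ @^ ~$@ @^ ~^ @^; concatenated:

~$@$~@~^$~@~$@~^~$@@^~$@@^~^@^~$@$~@~^~^@^~$@@^~^@^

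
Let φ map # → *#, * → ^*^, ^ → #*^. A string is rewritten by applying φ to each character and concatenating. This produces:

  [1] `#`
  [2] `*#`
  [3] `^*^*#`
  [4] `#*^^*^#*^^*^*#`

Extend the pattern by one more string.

*#^*^#*^#*^^*^#*^*#^*^#*^#*^^*^#*^^*^*#

Applying the rule to each of the 14 symbols of #*^^*^#*^^*^*# gives the pieces *# ^*^ #*^ #*^ ^*^ #*^ *# ^*^ #*^ #*^ ^*^ #*^ ^*^ *#, which concatenate to the answer.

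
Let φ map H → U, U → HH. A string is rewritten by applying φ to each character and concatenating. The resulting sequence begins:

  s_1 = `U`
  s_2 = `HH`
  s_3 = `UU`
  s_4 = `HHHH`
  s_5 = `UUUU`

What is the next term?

Apply φ to UUUU symbol by symbol: U→HH, U→HH, U→HH, U→HH; joined: HH HH HH HH.

HHHHHHHH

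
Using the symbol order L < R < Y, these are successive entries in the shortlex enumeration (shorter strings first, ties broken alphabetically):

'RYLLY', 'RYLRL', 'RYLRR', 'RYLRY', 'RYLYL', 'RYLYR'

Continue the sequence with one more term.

Treat RYLYR as a base-3 numeral over the given alphabet and add one, carrying through any trailing Y's.

RYLYY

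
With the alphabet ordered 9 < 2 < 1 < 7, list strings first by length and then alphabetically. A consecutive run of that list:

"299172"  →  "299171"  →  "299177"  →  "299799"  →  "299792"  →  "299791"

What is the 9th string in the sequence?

299722

Advancing 3 positions from 299791 through 299791 → 299797 → 299729 reaches term 9.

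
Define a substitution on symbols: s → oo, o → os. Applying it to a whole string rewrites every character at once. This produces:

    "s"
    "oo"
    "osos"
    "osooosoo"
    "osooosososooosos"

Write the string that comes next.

osooosososooosooosooosososooosoo

φ(osooosososooosos) expands symbol-by-symbol to os oo os os os oo os oo os oo os os os oo os oo; joining the 16 pieces gives the next term.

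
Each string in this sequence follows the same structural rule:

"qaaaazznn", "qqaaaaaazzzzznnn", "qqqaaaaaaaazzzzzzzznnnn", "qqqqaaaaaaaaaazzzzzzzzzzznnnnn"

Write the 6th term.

qqqqqqaaaaaaaaaaaaaazzzzzzzzzzzzzzzzznnnnnnn

Term n consists of n q's, followed by 2n+2 a's, followed by 3n-1 z's, followed by n+1 n's (n = 1, 2, …).
Setting n = 6 gives 6, 14, 17, 7 characters in each block.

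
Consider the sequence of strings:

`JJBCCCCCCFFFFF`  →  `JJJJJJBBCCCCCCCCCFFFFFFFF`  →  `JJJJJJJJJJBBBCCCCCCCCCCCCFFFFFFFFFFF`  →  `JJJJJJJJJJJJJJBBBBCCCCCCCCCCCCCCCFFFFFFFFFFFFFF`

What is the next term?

Reading off run lengths: J runs 2, 6, 10, 14; B runs 1, 2, 3, 4; C runs 6, 9, 12, 15; F runs 5, 8, 11, 14 — each is linear in n (n = 1, 2, …).
For the next term, n = 5, so the run lengths are 18, 5, 18, 17.

JJJJJJJJJJJJJJJJJJBBBBBCCCCCCCCCCCCCCCCCCFFFFFFFFFFFFFFFFF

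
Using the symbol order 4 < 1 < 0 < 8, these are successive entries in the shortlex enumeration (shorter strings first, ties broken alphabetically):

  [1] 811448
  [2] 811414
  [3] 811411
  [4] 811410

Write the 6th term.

Continuing the enumeration 2 steps past 811410: 811410 → 811418 → (answer).

811404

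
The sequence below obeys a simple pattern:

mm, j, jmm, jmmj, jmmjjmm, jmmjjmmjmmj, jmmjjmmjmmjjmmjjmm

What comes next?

This is a Fibonacci-style word recurrence s(k) = s(k−1)·s(k−2): e.g. j·mm = jmm.
The next term joins jmmjjmmjmmjjmmjjmm and jmmjjmmjmmj.

jmmjjmmjmmjjmmjjmmjmmjjmmjmmj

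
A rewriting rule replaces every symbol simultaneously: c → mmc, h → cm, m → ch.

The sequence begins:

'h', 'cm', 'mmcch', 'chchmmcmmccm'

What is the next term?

Apply φ to chchmmcmmccm symbol by symbol: c→mmc, h→cm, c→mmc, h→cm, m→ch, m→ch, c→mmc, m→ch, m→ch, c→mmc, c→mmc, m→ch; joined: mmc cm mmc cm ch ch mmc ch ch mmc mmc ch.

mmccmmmccmchchmmcchchmmcmmcch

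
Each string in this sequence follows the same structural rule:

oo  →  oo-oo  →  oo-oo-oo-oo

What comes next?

Each string is two copies of the previous one joined by '-'.
So the next term is two copies of oo-oo-oo-oo with '-' between the halves.

oo-oo-oo-oo-oo-oo-oo-oo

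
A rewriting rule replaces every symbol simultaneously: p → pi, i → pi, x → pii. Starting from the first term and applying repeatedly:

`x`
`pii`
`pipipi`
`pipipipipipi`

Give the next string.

pipipipipipipipipipipipi

Expanding pipipipipipi: p→pi, i→pi, p→pi, i→pi, p→pi, i→pi, p→pi, i→pi, p→pi, i→pi, p→pi, i→pi. Concatenated: pi pi pi pi pi pi pi pi pi pi pi pi.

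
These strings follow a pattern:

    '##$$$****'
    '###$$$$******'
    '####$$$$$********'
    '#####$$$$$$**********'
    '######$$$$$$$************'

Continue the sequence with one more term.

#######$$$$$$$$**************

Reading off run lengths: # runs 2, 3, 4, 5, 6; $ runs 3, 4, 5, 6, 7; * runs 4, 6, 8, 10, 12 — each is linear in n, where the shown terms are n = 2, 3, 4, 5, 6.
At n = 7 the blocks have lengths 7, 8, 14.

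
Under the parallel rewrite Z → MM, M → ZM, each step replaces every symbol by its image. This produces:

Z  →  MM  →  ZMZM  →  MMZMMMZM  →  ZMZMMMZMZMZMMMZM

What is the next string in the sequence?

MMZMMMZMZMZMMMZMMMZMMMZMZMZMMMZM

φ(ZMZMMMZMZMZMMMZM) expands symbol-by-symbol to MM ZM MM ZM ZM ZM MM ZM MM ZM MM ZM ZM ZM MM ZM; joining the 16 pieces gives the next term.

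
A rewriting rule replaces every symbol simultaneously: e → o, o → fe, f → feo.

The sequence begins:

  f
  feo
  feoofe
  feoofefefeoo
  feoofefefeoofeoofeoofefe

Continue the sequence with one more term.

φ(feoofefefeoofeoofeoofefe) expands symbol-by-symbol to feo o fe fe feo o feo o feo o fe fe feo o fe fe feo o fe fe feo o feo o; joining the 24 pieces gives the next term.

feoofefefeoofeoofeoofefefeoofefefeoofefefeoofeoo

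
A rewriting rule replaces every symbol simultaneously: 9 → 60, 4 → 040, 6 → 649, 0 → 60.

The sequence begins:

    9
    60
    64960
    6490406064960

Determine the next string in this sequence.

Replace each of the 13 characters of 6490406064960 in place — 649 040 60 60 040 60 649 60 649 040 60 649 60 — and concatenate.

649040606004060649606490406064960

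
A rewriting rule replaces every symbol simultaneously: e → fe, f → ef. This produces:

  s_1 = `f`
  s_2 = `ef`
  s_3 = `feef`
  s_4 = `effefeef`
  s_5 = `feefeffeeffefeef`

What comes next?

Replace each of the 16 characters of feefeffeeffefeef in place — ef fe fe ef fe ef ef fe fe ef ef fe ef fe fe ef — and concatenate.

effefeeffeefeffefeefeffeeffefeef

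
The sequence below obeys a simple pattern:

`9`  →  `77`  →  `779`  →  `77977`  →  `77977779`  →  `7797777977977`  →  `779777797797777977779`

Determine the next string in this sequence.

Each term (from the third on) is the previous term followed by the one before it: term 3 = 77·9 = 779.
The next term joins 779777797797777977779 and 7797777977977.

7797777977977779777797797777977977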